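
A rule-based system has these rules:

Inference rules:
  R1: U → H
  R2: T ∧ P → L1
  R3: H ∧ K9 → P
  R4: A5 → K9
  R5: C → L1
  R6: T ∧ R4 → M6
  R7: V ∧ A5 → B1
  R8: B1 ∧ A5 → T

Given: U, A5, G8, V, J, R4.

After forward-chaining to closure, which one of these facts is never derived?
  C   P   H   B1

C

Round 1: R1 [U → H]; R4 [A5 → K9]; R7 [V ∧ A5 → B1]. Adds H, K9, B1.
Round 2: R3 [H ∧ K9 → P]; R8 [B1 ∧ A5 → T]. Adds P, T.
Round 3: R2 [T ∧ P → L1]; R6 [T ∧ R4 → M6]. Adds L1, M6.
Derived: P (round 2), H (round 1), B1 (round 1). C never appears in any round.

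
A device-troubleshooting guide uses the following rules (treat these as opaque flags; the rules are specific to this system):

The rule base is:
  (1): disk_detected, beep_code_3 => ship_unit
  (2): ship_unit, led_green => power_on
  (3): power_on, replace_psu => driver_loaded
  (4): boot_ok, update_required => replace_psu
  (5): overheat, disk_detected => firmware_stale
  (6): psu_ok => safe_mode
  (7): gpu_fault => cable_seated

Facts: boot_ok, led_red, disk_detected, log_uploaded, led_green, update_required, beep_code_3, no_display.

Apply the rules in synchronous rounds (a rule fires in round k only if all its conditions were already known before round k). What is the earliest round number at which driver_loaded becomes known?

Round 1: (1) [disk_detected, beep_code_3 => ship_unit]; (4) [boot_ok, update_required => replace_psu]. New: ship_unit, replace_psu.
Round 2: (2) [ship_unit, led_green => power_on]. New: power_on.
Round 3: (3) [power_on, replace_psu => driver_loaded]. New: driver_loaded.
driver_loaded first appears in round 3.

3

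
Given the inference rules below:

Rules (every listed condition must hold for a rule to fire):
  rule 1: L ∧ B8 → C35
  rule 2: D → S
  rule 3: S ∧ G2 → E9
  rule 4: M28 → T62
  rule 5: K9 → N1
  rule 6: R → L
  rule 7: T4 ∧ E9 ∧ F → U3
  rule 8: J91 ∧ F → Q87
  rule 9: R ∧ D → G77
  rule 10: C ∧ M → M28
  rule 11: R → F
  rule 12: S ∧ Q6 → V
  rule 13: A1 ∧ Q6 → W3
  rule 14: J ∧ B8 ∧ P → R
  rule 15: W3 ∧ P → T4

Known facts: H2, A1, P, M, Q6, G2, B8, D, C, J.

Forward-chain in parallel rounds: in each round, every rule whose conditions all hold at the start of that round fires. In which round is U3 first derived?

Round 1 — rule 2, rule 10, rule 13, rule 14, derive S, M28, W3, R.
Round 2 — rule 3, rule 4, rule 6, rule 9, rule 11, rule 12, rule 15, derive E9, T62, L, G77, F, V, T4.
Round 3 — rule 1, rule 7, derive C35, U3.
U3 first appears in round 3.

3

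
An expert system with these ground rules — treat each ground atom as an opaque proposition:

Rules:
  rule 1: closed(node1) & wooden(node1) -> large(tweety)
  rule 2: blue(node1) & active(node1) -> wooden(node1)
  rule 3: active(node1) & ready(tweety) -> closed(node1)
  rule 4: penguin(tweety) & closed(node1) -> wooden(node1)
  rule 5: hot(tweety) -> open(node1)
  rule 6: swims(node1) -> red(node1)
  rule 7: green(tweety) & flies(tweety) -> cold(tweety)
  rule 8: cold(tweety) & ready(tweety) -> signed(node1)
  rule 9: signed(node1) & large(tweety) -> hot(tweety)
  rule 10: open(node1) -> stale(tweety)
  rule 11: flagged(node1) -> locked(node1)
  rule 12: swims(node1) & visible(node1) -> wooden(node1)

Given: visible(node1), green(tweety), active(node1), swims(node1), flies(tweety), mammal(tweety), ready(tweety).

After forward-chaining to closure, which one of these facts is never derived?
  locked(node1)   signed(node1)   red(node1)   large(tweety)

locked(node1)

[1] rule 3 [active(node1) & ready(tweety) -> closed(node1)]; rule 6 [swims(node1) -> red(node1)]; rule 7 [green(tweety) & flies(tweety) -> cold(tweety)]; rule 12 [swims(node1) & visible(node1) -> wooden(node1)]. ⇒ new: closed(node1), red(node1), cold(tweety), wooden(node1).
[2] rule 1 [closed(node1) & wooden(node1) -> large(tweety)]; rule 8 [cold(tweety) & ready(tweety) -> signed(node1)]. ⇒ new: large(tweety), signed(node1).
[3] rule 9 [signed(node1) & large(tweety) -> hot(tweety)]. ⇒ new: hot(tweety).
[4] rule 5 [hot(tweety) -> open(node1)]. ⇒ new: open(node1).
[5] rule 10 [open(node1) -> stale(tweety)]. ⇒ new: stale(tweety).
Derived: signed(node1) (round 2), red(node1) (round 1), large(tweety) (round 2). locked(node1) never appears in any round.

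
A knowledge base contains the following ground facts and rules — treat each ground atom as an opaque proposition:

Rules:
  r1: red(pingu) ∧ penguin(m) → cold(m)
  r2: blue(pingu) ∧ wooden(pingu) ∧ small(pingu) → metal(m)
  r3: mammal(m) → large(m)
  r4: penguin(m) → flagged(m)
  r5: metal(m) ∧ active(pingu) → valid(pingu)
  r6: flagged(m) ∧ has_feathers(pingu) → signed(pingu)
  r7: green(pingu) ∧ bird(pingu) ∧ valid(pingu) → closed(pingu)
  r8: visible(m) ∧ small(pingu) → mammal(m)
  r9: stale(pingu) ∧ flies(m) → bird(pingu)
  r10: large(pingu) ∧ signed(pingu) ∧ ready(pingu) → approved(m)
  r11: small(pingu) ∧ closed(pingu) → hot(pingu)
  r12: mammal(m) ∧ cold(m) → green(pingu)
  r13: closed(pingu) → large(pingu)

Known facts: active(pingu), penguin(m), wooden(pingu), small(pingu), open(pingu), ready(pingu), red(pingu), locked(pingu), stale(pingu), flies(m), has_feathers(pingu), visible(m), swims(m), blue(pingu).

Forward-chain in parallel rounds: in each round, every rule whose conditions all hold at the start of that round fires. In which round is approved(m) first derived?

5

Round 1: r1 [red(pingu) ∧ penguin(m) → cold(m)]; r2 [blue(pingu) ∧ wooden(pingu) ∧ small(pingu) → metal(m)]; r4 [penguin(m) → flagged(m)]; r8 [visible(m) ∧ small(pingu) → mammal(m)]; r9 [stale(pingu) ∧ flies(m) → bird(pingu)]. Adds cold(m), metal(m), flagged(m), mammal(m), bird(pingu).
Round 2: r3 [mammal(m) → large(m)]; r5 [metal(m) ∧ active(pingu) → valid(pingu)]; r6 [flagged(m) ∧ has_feathers(pingu) → signed(pingu)]; r12 [mammal(m) ∧ cold(m) → green(pingu)]. Adds large(m), valid(pingu), signed(pingu), green(pingu).
Round 3: r7 [green(pingu) ∧ bird(pingu) ∧ valid(pingu) → closed(pingu)]. Adds closed(pingu).
Round 4: r11 [small(pingu) ∧ closed(pingu) → hot(pingu)]; r13 [closed(pingu) → large(pingu)]. Adds hot(pingu), large(pingu).
Round 5: r10 [large(pingu) ∧ signed(pingu) ∧ ready(pingu) → approved(m)]. Adds approved(m).
approved(m) first appears in round 5.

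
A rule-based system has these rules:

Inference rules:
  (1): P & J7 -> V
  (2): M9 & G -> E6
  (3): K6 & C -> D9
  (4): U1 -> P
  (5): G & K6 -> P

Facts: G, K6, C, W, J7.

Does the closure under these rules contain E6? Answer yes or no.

Round 1 — (3), (5), derive D9, P.
Round 2 — (1), derive V.
Fixed point reached. E6 is concluded only by (2); (2) needs M9 (never derived).

no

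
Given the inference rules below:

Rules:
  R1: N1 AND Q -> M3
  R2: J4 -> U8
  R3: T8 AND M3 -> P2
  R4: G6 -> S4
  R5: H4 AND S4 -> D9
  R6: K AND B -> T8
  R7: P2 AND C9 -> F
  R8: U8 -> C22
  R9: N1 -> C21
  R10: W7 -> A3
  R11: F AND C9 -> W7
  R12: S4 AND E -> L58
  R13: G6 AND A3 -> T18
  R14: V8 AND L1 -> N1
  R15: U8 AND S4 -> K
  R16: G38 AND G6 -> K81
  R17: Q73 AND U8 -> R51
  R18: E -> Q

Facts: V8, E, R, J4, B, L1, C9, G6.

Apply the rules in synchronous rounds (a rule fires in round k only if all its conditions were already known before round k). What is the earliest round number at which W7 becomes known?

6

Round 1 fires R2, R4, R14, R18, giving U8, S4, N1, Q.
Round 2 fires R1, R8, R9, R12, R15, giving M3, C22, C21, L58, K.
Round 3 fires R6, giving T8.
Round 4 fires R3, giving P2.
Round 5 fires R7, giving F.
Round 6 fires R11, giving W7.
W7 first appears in round 6.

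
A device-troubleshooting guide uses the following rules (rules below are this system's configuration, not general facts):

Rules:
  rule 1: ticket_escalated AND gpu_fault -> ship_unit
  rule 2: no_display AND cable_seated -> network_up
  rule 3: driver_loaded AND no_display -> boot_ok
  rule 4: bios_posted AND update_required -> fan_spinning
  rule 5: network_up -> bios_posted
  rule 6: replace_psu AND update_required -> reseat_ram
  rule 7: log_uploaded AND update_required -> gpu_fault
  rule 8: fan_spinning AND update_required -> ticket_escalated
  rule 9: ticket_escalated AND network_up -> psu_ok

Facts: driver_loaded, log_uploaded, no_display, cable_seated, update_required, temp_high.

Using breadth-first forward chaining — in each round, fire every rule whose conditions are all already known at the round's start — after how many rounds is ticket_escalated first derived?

4

[1] rule 2 [no_display AND cable_seated -> network_up]; rule 3 [driver_loaded AND no_display -> boot_ok]; rule 7 [log_uploaded AND update_required -> gpu_fault]. ⇒ new: network_up, boot_ok, gpu_fault.
[2] rule 5 [network_up -> bios_posted]. ⇒ new: bios_posted.
[3] rule 4 [bios_posted AND update_required -> fan_spinning]. ⇒ new: fan_spinning.
[4] rule 8 [fan_spinning AND update_required -> ticket_escalated]. ⇒ new: ticket_escalated.
ticket_escalated first appears in round 4.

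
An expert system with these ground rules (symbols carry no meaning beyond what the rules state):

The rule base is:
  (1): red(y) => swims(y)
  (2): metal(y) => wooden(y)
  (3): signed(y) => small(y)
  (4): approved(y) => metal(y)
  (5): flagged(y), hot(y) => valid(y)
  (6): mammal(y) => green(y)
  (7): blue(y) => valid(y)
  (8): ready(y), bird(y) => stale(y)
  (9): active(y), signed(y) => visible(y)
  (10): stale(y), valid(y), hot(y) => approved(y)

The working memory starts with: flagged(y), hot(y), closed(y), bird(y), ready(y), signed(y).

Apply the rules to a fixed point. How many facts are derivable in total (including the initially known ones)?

12

Round 1 — (3), (5), (8), derive small(y), valid(y), stale(y).
Round 2 — (10), derive approved(y).
Round 3 — (4), derive metal(y).
Round 4 — (2), derive wooden(y).
Closure: {approved(y), bird(y), closed(y), flagged(y), hot(y), metal(y), ready(y), signed(y), small(y), stale(y), valid(y), wooden(y)} — 12 facts.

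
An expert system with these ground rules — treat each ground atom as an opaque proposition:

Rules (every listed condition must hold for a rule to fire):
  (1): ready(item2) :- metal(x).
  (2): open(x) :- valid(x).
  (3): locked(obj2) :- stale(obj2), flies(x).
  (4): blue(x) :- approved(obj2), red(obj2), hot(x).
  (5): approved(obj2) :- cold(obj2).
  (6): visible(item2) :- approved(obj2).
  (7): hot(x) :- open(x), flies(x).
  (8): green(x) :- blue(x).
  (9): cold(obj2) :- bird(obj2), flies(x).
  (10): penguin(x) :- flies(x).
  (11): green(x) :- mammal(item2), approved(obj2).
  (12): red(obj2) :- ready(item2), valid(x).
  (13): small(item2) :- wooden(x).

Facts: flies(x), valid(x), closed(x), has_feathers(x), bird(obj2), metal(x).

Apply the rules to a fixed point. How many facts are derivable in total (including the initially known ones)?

16

Round 1: (1) [ready(item2) :- metal(x).]; (2) [open(x) :- valid(x).]; (9) [cold(obj2) :- bird(obj2), flies(x).]; (10) [penguin(x) :- flies(x).]. New: ready(item2), open(x), cold(obj2), penguin(x).
Round 2: (5) [approved(obj2) :- cold(obj2).]; (7) [hot(x) :- open(x), flies(x).]; (12) [red(obj2) :- ready(item2), valid(x).]. New: approved(obj2), hot(x), red(obj2).
Round 3: (4) [blue(x) :- approved(obj2), red(obj2), hot(x).]; (6) [visible(item2) :- approved(obj2).]. New: blue(x), visible(item2).
Round 4: (8) [green(x) :- blue(x).]. New: green(x).
Closure: {approved(obj2), bird(obj2), blue(x), closed(x), cold(obj2), flies(x), green(x), has_feathers(x), hot(x), metal(x), open(x), penguin(x), ready(item2), red(obj2), valid(x), visible(item2)} — 16 facts.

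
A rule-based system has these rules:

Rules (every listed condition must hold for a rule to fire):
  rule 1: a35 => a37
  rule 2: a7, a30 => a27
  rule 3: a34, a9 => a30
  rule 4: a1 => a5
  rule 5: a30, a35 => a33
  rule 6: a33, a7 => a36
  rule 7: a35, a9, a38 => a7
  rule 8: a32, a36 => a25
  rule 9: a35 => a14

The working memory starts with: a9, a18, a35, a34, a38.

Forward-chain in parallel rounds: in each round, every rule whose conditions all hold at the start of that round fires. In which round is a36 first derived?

Round 1 — rule 1, rule 3, rule 7, rule 9, derive a37, a30, a7, a14.
Round 2 — rule 2, rule 5, derive a27, a33.
Round 3 — rule 6, derive a36.
a36 first appears in round 3.

3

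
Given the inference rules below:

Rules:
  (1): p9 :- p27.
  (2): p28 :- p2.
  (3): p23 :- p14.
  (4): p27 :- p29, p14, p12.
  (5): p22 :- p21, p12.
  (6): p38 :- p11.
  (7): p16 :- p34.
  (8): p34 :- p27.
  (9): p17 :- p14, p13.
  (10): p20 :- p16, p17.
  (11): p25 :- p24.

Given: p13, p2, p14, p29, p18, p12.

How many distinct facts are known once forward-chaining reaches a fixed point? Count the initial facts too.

Round 1: (2) [p28 :- p2.]; (3) [p23 :- p14.]; (4) [p27 :- p29, p14, p12.]; (9) [p17 :- p14, p13.]. New: p28, p23, p27, p17.
Round 2: (1) [p9 :- p27.]; (8) [p34 :- p27.]. New: p9, p34.
Round 3: (7) [p16 :- p34.]. New: p16.
Round 4: (10) [p20 :- p16, p17.]. New: p20.
Closure: {p12, p13, p14, p16, p17, p18, p2, p20, p23, p27, p28, p29, p34, p9} — 14 facts.

14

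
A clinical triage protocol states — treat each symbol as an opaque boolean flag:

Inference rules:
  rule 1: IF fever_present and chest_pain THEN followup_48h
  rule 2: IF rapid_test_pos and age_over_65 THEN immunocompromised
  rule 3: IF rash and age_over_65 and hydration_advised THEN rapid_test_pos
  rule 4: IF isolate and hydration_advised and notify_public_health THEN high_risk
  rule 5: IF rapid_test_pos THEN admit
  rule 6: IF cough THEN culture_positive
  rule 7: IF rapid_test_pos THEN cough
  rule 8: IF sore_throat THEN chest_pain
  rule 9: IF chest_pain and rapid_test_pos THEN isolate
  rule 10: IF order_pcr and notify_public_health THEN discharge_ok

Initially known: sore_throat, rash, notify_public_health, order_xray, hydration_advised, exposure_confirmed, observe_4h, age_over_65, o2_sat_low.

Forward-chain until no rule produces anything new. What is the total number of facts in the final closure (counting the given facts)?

Round 1: rule 3 [IF rash and age_over_65 and hydration_advised THEN rapid_test_pos]; rule 8 [IF sore_throat THEN chest_pain]. Adds rapid_test_pos, chest_pain.
Round 2: rule 2 [IF rapid_test_pos and age_over_65 THEN immunocompromised]; rule 5 [IF rapid_test_pos THEN admit]; rule 7 [IF rapid_test_pos THEN cough]; rule 9 [IF chest_pain and rapid_test_pos THEN isolate]. Adds immunocompromised, admit, cough, isolate.
Round 3: rule 4 [IF isolate and hydration_advised and notify_public_health THEN high_risk]; rule 6 [IF cough THEN culture_positive]. Adds high_risk, culture_positive.
Closure: {admit, age_over_65, chest_pain, cough, culture_positive, exposure_confirmed, high_risk, hydration_advised, immunocompromised, isolate, notify_public_health, o2_sat_low, observe_4h, order_xray, rapid_test_pos, rash, sore_throat} — 17 facts.

17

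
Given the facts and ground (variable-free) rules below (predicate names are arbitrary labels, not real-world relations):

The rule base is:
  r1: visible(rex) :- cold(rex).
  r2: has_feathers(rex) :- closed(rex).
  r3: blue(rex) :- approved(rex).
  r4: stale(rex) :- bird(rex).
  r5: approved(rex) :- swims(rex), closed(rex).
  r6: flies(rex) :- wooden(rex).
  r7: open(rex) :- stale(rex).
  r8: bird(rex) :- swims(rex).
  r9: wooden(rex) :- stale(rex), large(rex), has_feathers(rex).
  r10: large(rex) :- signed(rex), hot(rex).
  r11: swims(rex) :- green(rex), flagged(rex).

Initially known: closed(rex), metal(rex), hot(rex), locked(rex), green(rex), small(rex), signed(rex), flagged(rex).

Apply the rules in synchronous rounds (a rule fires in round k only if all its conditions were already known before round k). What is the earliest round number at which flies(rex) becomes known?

5

Round 1: r2 [has_feathers(rex) :- closed(rex).]; r10 [large(rex) :- signed(rex), hot(rex).]; r11 [swims(rex) :- green(rex), flagged(rex).]. Adds has_feathers(rex), large(rex), swims(rex).
Round 2: r5 [approved(rex) :- swims(rex), closed(rex).]; r8 [bird(rex) :- swims(rex).]. Adds approved(rex), bird(rex).
Round 3: r3 [blue(rex) :- approved(rex).]; r4 [stale(rex) :- bird(rex).]. Adds blue(rex), stale(rex).
Round 4: r7 [open(rex) :- stale(rex).]; r9 [wooden(rex) :- stale(rex), large(rex), has_feathers(rex).]. Adds open(rex), wooden(rex).
Round 5: r6 [flies(rex) :- wooden(rex).]. Adds flies(rex).
flies(rex) first appears in round 5.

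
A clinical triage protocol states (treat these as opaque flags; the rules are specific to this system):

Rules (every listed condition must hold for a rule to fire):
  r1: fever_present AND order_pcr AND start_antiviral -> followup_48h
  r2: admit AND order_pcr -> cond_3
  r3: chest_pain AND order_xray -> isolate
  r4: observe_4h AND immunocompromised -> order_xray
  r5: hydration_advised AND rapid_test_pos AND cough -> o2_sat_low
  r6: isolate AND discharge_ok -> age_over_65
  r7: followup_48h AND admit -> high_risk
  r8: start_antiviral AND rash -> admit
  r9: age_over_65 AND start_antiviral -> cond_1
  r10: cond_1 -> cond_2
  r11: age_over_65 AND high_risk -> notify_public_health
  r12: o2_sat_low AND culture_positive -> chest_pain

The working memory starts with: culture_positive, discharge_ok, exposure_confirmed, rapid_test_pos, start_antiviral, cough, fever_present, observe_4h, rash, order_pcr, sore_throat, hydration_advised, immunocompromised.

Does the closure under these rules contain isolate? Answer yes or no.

Round 1: r1 [fever_present AND order_pcr AND start_antiviral -> followup_48h]; r4 [observe_4h AND immunocompromised -> order_xray]; r5 [hydration_advised AND rapid_test_pos AND cough -> o2_sat_low]; r8 [start_antiviral AND rash -> admit]. Adds followup_48h, order_xray, o2_sat_low, admit.
Round 2: r2 [admit AND order_pcr -> cond_3]; r7 [followup_48h AND admit -> high_risk]; r12 [o2_sat_low AND culture_positive -> chest_pain]. Adds cond_3, high_risk, chest_pain.
Round 3: r3 [chest_pain AND order_xray -> isolate]. Adds isolate.
Round 4: r6 [isolate AND discharge_ok -> age_over_65]. Adds age_over_65.
Round 5: r9 [age_over_65 AND start_antiviral -> cond_1]; r11 [age_over_65 AND high_risk -> notify_public_health]. Adds cond_1, notify_public_health.
Round 6: r10 [cond_1 -> cond_2]. Adds cond_2.
isolate appears in round 3, so it is derivable.

yes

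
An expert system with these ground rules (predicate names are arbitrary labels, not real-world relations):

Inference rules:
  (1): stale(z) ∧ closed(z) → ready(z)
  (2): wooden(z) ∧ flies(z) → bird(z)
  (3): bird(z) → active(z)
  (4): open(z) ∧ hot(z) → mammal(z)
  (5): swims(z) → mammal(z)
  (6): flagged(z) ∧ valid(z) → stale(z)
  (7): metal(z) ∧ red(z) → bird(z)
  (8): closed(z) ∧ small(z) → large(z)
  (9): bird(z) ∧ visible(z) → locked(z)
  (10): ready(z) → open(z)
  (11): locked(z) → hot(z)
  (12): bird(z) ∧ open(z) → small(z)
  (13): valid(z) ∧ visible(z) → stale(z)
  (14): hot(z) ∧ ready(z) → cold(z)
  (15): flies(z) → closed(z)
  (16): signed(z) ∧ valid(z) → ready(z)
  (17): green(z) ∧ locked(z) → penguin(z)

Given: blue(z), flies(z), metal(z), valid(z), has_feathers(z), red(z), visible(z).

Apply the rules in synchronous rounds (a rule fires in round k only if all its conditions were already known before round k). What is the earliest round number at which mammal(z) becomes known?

4

Round 1: (7) [metal(z) ∧ red(z) → bird(z)]; (13) [valid(z) ∧ visible(z) → stale(z)]; (15) [flies(z) → closed(z)]. Adds bird(z), stale(z), closed(z).
Round 2: (1) [stale(z) ∧ closed(z) → ready(z)]; (3) [bird(z) → active(z)]; (9) [bird(z) ∧ visible(z) → locked(z)]. Adds ready(z), active(z), locked(z).
Round 3: (10) [ready(z) → open(z)]; (11) [locked(z) → hot(z)]. Adds open(z), hot(z).
Round 4: (4) [open(z) ∧ hot(z) → mammal(z)]; (12) [bird(z) ∧ open(z) → small(z)]; (14) [hot(z) ∧ ready(z) → cold(z)]. Adds mammal(z), small(z), cold(z).
mammal(z) first appears in round 4.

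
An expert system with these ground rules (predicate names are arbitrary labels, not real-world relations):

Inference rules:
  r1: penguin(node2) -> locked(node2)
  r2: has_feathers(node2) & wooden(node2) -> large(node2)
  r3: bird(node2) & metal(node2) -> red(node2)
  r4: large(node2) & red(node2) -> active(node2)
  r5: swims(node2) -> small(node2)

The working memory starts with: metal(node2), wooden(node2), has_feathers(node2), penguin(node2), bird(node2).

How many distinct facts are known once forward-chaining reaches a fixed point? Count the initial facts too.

Round 1: r1 [penguin(node2) -> locked(node2)]; r2 [has_feathers(node2) & wooden(node2) -> large(node2)]; r3 [bird(node2) & metal(node2) -> red(node2)]. Adds locked(node2), large(node2), red(node2).
Round 2: r4 [large(node2) & red(node2) -> active(node2)]. Adds active(node2).
Closure: {active(node2), bird(node2), has_feathers(node2), large(node2), locked(node2), metal(node2), penguin(node2), red(node2), wooden(node2)} — 9 facts.

9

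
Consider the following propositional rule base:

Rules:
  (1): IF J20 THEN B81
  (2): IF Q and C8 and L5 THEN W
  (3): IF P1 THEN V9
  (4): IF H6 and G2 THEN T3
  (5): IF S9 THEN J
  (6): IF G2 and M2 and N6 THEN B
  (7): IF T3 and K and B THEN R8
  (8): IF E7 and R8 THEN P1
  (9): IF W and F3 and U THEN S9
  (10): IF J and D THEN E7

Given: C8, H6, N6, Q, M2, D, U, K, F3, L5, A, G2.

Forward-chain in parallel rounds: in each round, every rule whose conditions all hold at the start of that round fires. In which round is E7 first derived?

Round 1 fires (2), (4), (6), giving W, T3, B.
Round 2 fires (7), (9), giving R8, S9.
Round 3 fires (5), giving J.
Round 4 fires (10), giving E7.
E7 first appears in round 4.

4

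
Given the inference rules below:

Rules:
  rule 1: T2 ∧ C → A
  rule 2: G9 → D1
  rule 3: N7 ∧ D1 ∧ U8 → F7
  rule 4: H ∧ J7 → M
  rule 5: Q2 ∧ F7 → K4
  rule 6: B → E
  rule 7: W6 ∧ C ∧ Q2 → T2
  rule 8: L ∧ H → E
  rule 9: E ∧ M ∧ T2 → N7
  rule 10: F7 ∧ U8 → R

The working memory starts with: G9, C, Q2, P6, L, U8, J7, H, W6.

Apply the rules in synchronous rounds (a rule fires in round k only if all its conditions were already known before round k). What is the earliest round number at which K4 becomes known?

Round 1 — rule 2, rule 4, rule 7, rule 8, derive D1, M, T2, E.
Round 2 — rule 1, rule 9, derive A, N7.
Round 3 — rule 3, derive F7.
Round 4 — rule 5, rule 10, derive K4, R.
K4 first appears in round 4.

4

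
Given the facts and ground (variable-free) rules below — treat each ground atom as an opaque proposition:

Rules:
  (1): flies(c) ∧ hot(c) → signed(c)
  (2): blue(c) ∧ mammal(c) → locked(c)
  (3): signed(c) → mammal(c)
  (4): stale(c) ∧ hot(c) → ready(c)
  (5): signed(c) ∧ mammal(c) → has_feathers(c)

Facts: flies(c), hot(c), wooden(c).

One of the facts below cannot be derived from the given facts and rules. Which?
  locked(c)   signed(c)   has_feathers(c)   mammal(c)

locked(c)

Round 1 — (1), derive signed(c).
Round 2 — (3), derive mammal(c).
Round 3 — (5), derive has_feathers(c).
Derived: has_feathers(c) (round 3), signed(c) (round 1), mammal(c) (round 2). locked(c) never appears in any round.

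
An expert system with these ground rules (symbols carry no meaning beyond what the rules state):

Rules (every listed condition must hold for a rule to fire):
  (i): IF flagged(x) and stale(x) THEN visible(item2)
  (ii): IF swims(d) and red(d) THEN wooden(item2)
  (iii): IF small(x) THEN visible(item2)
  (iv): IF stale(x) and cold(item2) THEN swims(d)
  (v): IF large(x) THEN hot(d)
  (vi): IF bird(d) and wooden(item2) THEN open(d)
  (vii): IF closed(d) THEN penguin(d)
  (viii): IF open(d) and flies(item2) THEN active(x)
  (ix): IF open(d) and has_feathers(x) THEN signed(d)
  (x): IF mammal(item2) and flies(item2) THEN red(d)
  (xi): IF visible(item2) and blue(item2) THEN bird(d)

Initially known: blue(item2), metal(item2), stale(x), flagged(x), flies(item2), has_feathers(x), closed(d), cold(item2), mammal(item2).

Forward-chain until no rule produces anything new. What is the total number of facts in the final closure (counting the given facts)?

18

Round 1: (i) [IF flagged(x) and stale(x) THEN visible(item2)]; (iv) [IF stale(x) and cold(item2) THEN swims(d)]; (vii) [IF closed(d) THEN penguin(d)]; (x) [IF mammal(item2) and flies(item2) THEN red(d)]. Adds visible(item2), swims(d), penguin(d), red(d).
Round 2: (ii) [IF swims(d) and red(d) THEN wooden(item2)]; (xi) [IF visible(item2) and blue(item2) THEN bird(d)]. Adds wooden(item2), bird(d).
Round 3: (vi) [IF bird(d) and wooden(item2) THEN open(d)]. Adds open(d).
Round 4: (viii) [IF open(d) and flies(item2) THEN active(x)]; (ix) [IF open(d) and has_feathers(x) THEN signed(d)]. Adds active(x), signed(d).
Closure: {active(x), bird(d), blue(item2), closed(d), cold(item2), flagged(x), flies(item2), has_feathers(x), mammal(item2), metal(item2), open(d), penguin(d), red(d), signed(d), stale(x), swims(d), visible(item2), wooden(item2)} — 18 facts.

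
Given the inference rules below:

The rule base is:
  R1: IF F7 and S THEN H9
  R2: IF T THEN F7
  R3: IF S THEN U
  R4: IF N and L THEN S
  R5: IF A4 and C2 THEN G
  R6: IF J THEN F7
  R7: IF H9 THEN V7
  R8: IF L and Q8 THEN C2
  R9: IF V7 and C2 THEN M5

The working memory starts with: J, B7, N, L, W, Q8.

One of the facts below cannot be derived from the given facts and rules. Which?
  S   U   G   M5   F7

Round 1 fires R4, R6, R8, giving S, F7, C2.
Round 2 fires R1, R3, giving H9, U.
Round 3 fires R7, giving V7.
Round 4 fires R9, giving M5.
Derived: F7 (round 1), M5 (round 4), S (round 1), U (round 2). G never appears in any round.

G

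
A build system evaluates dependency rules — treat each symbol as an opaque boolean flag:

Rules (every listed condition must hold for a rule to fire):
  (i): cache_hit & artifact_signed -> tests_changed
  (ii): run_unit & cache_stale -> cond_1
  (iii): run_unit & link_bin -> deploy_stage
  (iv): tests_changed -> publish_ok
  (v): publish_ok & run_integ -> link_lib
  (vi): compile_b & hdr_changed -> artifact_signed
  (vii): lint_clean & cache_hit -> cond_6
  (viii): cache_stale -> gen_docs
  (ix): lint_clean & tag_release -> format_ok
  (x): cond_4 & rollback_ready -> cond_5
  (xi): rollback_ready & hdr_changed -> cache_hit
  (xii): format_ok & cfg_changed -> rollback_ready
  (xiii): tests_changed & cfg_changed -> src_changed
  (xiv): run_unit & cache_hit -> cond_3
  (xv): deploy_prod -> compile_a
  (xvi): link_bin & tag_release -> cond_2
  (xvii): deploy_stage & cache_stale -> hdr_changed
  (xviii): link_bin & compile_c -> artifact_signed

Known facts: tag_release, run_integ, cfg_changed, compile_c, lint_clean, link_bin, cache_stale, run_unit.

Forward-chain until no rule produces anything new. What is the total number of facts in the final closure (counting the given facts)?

Round 1 — (ii), (iii), (viii), (ix), (xvi), (xviii), derive cond_1, deploy_stage, gen_docs, format_ok, cond_2, artifact_signed.
Round 2 — (xii), (xvii), derive rollback_ready, hdr_changed.
Round 3 — (xi), derive cache_hit.
Round 4 — (i), (vii), (xiv), derive tests_changed, cond_6, cond_3.
Round 5 — (iv), (xiii), derive publish_ok, src_changed.
Round 6 — (v), derive link_lib.
Closure: {artifact_signed, cache_hit, cache_stale, cfg_changed, compile_c, cond_1, cond_2, cond_3, cond_6, deploy_stage, format_ok, gen_docs, hdr_changed, link_bin, link_lib, lint_clean, publish_ok, rollback_ready, run_integ, run_unit, src_changed, tag_release, tests_changed} — 23 facts.

23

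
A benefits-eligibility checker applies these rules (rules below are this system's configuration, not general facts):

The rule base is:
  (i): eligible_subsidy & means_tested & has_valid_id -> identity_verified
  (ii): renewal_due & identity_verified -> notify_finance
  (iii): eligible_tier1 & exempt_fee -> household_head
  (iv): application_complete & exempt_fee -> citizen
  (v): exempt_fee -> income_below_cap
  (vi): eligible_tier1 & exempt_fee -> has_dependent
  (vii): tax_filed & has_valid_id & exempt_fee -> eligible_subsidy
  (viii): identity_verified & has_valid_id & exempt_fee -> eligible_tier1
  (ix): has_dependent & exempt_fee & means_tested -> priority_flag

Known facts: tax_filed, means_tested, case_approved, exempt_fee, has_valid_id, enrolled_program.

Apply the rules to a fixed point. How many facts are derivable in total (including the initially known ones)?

13

[1] (v) [exempt_fee -> income_below_cap]; (vii) [tax_filed & has_valid_id & exempt_fee -> eligible_subsidy]. ⇒ new: income_below_cap, eligible_subsidy.
[2] (i) [eligible_subsidy & means_tested & has_valid_id -> identity_verified]. ⇒ new: identity_verified.
[3] (viii) [identity_verified & has_valid_id & exempt_fee -> eligible_tier1]. ⇒ new: eligible_tier1.
[4] (iii) [eligible_tier1 & exempt_fee -> household_head]; (vi) [eligible_tier1 & exempt_fee -> has_dependent]. ⇒ new: household_head, has_dependent.
[5] (ix) [has_dependent & exempt_fee & means_tested -> priority_flag]. ⇒ new: priority_flag.
Closure: {case_approved, eligible_subsidy, eligible_tier1, enrolled_program, exempt_fee, has_dependent, has_valid_id, household_head, identity_verified, income_below_cap, means_tested, priority_flag, tax_filed} — 13 facts.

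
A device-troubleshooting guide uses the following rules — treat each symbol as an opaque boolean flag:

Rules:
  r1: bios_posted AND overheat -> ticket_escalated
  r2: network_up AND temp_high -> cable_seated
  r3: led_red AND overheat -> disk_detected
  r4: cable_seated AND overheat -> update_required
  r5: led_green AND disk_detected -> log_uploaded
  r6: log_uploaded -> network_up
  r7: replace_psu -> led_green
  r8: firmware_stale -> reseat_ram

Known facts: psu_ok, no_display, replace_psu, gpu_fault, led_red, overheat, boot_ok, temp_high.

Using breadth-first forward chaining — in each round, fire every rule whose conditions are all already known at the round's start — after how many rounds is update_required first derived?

Round 1: r3 [led_red AND overheat -> disk_detected]; r7 [replace_psu -> led_green]. New: disk_detected, led_green.
Round 2: r5 [led_green AND disk_detected -> log_uploaded]. New: log_uploaded.
Round 3: r6 [log_uploaded -> network_up]. New: network_up.
Round 4: r2 [network_up AND temp_high -> cable_seated]. New: cable_seated.
Round 5: r4 [cable_seated AND overheat -> update_required]. New: update_required.
update_required first appears in round 5.

5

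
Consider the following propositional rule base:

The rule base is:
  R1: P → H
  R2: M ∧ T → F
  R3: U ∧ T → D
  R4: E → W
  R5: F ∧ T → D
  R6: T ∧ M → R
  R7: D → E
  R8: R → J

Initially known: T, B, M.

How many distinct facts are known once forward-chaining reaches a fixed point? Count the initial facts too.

9

Round 1: R2 [M ∧ T → F]; R6 [T ∧ M → R]. Adds F, R.
Round 2: R5 [F ∧ T → D]; R8 [R → J]. Adds D, J.
Round 3: R7 [D → E]. Adds E.
Round 4: R4 [E → W]. Adds W.
Closure: {B, D, E, F, J, M, R, T, W} — 9 facts.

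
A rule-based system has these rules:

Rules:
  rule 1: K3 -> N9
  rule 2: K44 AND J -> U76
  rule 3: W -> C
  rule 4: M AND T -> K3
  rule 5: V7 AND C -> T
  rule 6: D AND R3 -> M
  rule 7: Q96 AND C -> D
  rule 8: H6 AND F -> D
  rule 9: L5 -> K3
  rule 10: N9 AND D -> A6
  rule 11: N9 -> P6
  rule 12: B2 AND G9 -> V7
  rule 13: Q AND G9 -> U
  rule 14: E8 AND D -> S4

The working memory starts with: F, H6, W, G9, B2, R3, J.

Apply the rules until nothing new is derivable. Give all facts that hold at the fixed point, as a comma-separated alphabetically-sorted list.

Round 1: rule 3 [W -> C]; rule 8 [H6 AND F -> D]; rule 12 [B2 AND G9 -> V7]. New: C, D, V7.
Round 2: rule 5 [V7 AND C -> T]; rule 6 [D AND R3 -> M]. New: T, M.
Round 3: rule 4 [M AND T -> K3]. New: K3.
Round 4: rule 1 [K3 -> N9]. New: N9.
Round 5: rule 10 [N9 AND D -> A6]; rule 11 [N9 -> P6]. New: A6, P6.

A6, B2, C, D, F, G9, H6, J, K3, M, N9, P6, R3, T, V7, W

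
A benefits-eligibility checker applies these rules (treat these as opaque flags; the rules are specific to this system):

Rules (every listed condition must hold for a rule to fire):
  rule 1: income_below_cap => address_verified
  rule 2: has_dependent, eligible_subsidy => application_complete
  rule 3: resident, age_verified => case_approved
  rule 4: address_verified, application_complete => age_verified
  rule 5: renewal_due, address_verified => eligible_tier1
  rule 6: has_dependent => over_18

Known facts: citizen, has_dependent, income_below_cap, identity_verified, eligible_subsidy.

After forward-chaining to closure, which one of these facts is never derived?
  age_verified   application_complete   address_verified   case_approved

Round 1 — rule 1, rule 2, rule 6, derive address_verified, application_complete, over_18.
Round 2 — rule 4, derive age_verified.
Derived: address_verified (round 1), application_complete (round 1), age_verified (round 2). case_approved never appears in any round.

case_approved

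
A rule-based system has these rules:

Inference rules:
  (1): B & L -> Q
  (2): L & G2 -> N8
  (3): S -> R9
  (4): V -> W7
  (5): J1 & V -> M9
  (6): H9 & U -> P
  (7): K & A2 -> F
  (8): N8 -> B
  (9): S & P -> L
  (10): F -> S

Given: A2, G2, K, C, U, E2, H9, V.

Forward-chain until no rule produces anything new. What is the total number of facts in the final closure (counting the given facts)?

17

Round 1 — (4), (6), (7), derive W7, P, F.
Round 2 — (10), derive S.
Round 3 — (3), (9), derive R9, L.
Round 4 — (2), derive N8.
Round 5 — (8), derive B.
Round 6 — (1), derive Q.
Closure: {A2, B, C, E2, F, G2, H9, K, L, N8, P, Q, R9, S, U, V, W7} — 17 facts.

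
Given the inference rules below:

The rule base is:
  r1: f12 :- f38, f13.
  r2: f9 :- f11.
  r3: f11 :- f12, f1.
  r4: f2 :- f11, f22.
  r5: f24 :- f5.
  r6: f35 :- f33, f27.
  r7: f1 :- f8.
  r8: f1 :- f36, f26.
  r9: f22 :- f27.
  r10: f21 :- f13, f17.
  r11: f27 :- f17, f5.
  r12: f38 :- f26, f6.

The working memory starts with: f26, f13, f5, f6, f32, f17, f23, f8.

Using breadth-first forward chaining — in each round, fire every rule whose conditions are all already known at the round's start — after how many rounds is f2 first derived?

Round 1 — r5, r7, r10, r11, r12, derive f24, f1, f21, f27, f38.
Round 2 — r1, r9, derive f12, f22.
Round 3 — r3, derive f11.
Round 4 — r2, r4, derive f9, f2.
f2 first appears in round 4.

4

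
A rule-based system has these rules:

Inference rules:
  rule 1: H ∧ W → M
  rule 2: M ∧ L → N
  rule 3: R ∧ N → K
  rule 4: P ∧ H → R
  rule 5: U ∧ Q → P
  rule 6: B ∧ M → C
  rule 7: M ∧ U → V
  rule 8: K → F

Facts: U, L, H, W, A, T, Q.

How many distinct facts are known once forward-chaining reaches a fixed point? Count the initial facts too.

14

Round 1 fires rule 1, rule 5, giving M, P.
Round 2 fires rule 2, rule 4, rule 7, giving N, R, V.
Round 3 fires rule 3, giving K.
Round 4 fires rule 8, giving F.
Closure: {A, F, H, K, L, M, N, P, Q, R, T, U, V, W} — 14 facts.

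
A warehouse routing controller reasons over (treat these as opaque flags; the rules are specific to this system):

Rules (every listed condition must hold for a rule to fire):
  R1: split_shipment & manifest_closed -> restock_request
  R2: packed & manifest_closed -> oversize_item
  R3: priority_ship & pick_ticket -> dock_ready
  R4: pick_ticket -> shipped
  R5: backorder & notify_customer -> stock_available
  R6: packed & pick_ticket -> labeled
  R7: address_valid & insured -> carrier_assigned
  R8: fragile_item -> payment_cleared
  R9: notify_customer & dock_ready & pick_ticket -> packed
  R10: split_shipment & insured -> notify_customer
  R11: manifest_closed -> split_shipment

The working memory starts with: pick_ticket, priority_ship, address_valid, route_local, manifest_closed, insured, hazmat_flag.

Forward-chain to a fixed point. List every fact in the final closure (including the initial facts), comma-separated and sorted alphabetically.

address_valid, carrier_assigned, dock_ready, hazmat_flag, insured, labeled, manifest_closed, notify_customer, oversize_item, packed, pick_ticket, priority_ship, restock_request, route_local, shipped, split_shipment

Round 1 — R3, R4, R7, R11, derive dock_ready, shipped, carrier_assigned, split_shipment.
Round 2 — R1, R10, derive restock_request, notify_customer.
Round 3 — R9, derive packed.
Round 4 — R2, R6, derive oversize_item, labeled.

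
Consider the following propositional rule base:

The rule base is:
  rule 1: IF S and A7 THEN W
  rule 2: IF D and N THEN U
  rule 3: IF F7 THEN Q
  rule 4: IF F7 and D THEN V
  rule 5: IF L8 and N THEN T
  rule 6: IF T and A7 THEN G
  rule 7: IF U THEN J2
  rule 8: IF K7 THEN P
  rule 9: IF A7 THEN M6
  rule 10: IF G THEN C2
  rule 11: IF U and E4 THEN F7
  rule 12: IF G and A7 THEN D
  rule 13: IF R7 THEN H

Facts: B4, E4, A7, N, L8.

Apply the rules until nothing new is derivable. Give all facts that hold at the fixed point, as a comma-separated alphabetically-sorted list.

Round 1 fires rule 5, rule 9, giving T, M6.
Round 2 fires rule 6, giving G.
Round 3 fires rule 10, rule 12, giving C2, D.
Round 4 fires rule 2, giving U.
Round 5 fires rule 7, rule 11, giving J2, F7.
Round 6 fires rule 3, rule 4, giving Q, V.

A7, B4, C2, D, E4, F7, G, J2, L8, M6, N, Q, T, U, V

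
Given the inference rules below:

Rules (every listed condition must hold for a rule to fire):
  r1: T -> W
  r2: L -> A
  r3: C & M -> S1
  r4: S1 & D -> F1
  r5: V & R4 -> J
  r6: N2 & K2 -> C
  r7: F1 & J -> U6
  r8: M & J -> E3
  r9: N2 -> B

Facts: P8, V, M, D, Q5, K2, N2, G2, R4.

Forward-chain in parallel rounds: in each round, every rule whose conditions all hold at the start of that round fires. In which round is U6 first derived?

Round 1 fires r5, r6, r9, giving J, C, B.
Round 2 fires r3, r8, giving S1, E3.
Round 3 fires r4, giving F1.
Round 4 fires r7, giving U6.
U6 first appears in round 4.

4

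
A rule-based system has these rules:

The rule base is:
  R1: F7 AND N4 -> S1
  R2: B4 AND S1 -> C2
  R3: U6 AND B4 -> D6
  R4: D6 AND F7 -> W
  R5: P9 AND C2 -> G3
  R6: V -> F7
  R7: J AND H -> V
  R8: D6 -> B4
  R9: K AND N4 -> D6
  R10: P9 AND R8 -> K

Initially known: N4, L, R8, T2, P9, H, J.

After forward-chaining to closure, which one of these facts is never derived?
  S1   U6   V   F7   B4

U6

Round 1 — R7, R10, derive V, K.
Round 2 — R6, R9, derive F7, D6.
Round 3 — R1, R4, R8, derive S1, W, B4.
Round 4 — R2, derive C2.
Round 5 — R5, derive G3.
Derived: B4 (round 3), S1 (round 3), V (round 1), F7 (round 2). U6 never appears in any round.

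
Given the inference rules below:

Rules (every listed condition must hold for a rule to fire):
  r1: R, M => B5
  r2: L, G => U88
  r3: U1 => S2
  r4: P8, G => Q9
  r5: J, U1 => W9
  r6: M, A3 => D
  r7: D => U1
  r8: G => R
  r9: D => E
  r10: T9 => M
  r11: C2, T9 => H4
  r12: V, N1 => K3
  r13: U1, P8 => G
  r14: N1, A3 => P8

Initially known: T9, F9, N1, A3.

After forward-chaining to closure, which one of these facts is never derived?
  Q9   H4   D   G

Round 1 — r10, r14, derive M, P8.
Round 2 — r6, derive D.
Round 3 — r7, r9, derive U1, E.
Round 4 — r3, r13, derive S2, G.
Round 5 — r4, r8, derive Q9, R.
Round 6 — r1, derive B5.
Derived: D (round 2), G (round 4), Q9 (round 5). H4 never appears in any round.

H4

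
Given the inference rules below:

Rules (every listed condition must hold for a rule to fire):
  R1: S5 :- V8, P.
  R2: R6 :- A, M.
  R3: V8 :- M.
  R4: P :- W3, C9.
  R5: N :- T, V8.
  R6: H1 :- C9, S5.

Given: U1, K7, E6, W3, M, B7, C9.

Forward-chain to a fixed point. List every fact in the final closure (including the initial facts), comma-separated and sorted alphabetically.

B7, C9, E6, H1, K7, M, P, S5, U1, V8, W3

Round 1: R3 [V8 :- M.]; R4 [P :- W3, C9.]. Adds V8, P.
Round 2: R1 [S5 :- V8, P.]. Adds S5.
Round 3: R6 [H1 :- C9, S5.]. Adds H1.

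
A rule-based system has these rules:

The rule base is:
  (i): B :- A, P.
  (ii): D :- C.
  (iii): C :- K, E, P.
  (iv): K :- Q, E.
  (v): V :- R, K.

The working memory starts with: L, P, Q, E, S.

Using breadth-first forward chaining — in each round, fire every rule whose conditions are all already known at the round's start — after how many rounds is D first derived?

Round 1 — (iv), derive K.
Round 2 — (iii), derive C.
Round 3 — (ii), derive D.
D first appears in round 3.

3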